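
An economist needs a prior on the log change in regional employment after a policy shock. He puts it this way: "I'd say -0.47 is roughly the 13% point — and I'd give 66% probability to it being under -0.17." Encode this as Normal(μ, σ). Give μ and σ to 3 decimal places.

μ = -0.250, σ = 0.195

The p-quantile of Normal(μ,σ) is μ + z_p·σ, with z_{0.13} = -1.126 and z_{0.66} = 0.4125.
Eliminate σ: μ = (z₂·x₁ − z₁·x₂)/(z₂ − z₁) = (0.4125·-0.47 − (-1.126)·-0.17)/1.539 = -0.250.
Then σ = (x₂ − x₁)/(z₂ − z₁) = (-0.17 − -0.47)/1.539 = 0.195.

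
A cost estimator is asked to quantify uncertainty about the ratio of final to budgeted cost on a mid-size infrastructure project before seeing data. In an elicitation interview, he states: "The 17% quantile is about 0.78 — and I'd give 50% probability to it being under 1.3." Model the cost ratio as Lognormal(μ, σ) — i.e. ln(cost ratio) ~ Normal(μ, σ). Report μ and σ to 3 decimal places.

μ ≈ 0.262, σ ≈ 0.535

If T ~ Lognormal(μ,σ) then ln T ~ Normal(μ,σ), so the p-quantile of ln T is μ + z_p·σ.
ln(0.78) = -0.2485 and ln(1.3) = 0.2624; z_{0.17} = -0.9542, z_{0.5} = 0.
σ = (0.2624 − -0.2485)/(0 − (-0.9542)) = 0.535.
μ = -0.2485 − (-0.9542)·0.535 = 0.262.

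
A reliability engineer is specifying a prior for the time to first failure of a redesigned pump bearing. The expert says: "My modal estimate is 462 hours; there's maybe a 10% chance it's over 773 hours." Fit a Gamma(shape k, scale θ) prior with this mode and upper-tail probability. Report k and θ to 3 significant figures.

Gamma(k,θ) with k>1 has mode (k−1)θ, so θ = 462/(k−1).
Need P(X < 773) = 0.9 with θ tied to k this way. Start at k = 2, θ = 462: P(X<773) ≈ 0.498.
Too low — raise k to concentrate. Iterating converges to k ≈ 8.13.
Then θ = 462/(8.13−1) ≈ 64.8.

k ≈ 8.13, θ ≈ 64.8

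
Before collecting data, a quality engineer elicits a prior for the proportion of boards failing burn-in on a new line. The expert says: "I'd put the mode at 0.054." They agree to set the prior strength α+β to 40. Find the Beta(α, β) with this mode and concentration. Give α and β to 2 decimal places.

α = 3.05, β = 36.95

For α,β > 1 the Beta mode is (α−1)/(α+β−2). With α+β = 40, the mode is (α−1)/38.
Set (α−1)/38 = 0.054 → α = 1 + 0.054·38 = 3.05.
β = 40 − α = 36.95.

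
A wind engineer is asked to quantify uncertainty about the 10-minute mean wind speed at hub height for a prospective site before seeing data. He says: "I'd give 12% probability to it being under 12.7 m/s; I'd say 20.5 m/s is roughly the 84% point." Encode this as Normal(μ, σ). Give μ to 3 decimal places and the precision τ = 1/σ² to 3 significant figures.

μ = 16.925, τ = 0.0774

For Normal(μ,σ), the p-quantile is μ + z_p·σ. Here z_{0.12} = -1.175, z_{0.84} = 0.9945.
So 12.7 = μ − 1.175σ and 20.5 = μ + 0.9945σ.
Subtracting: σ = (20.5 − 12.7)/(0.9945 − (-1.175)) = 3.595.
Then μ = 12.7 − (-1.175)·3.595 = 16.925.
Precision τ = 1/σ² = 1/3.595² = 0.0774.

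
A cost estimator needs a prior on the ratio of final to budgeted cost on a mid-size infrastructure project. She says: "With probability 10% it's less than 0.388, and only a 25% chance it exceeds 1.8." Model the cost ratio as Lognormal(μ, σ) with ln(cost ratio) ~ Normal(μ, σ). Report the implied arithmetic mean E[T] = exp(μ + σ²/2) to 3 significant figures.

If T ~ Lognormal(μ,σ) then ln T ~ Normal(μ,σ), so the p-quantile of ln T is μ + z_p·σ.
ln(0.388) = -0.9467 and ln(1.8) = 0.5878; z_{0.1} = -1.282, z_{0.75} = 0.6745.
σ = (0.5878 − -0.9467)/(0.6745 − (-1.282)) = 0.785.
μ = -0.9467 − (-1.282)·0.785 = 0.059.
E[T] = exp(μ + σ²/2) = exp(0.059 + 0.3077) = 1.44.

E[T] ≈ 1.44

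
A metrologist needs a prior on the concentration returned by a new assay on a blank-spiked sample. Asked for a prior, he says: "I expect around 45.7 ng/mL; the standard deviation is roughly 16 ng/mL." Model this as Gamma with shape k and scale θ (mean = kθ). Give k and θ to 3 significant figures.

k ≈ 8.16, θ ≈ 5.6

For Gamma(k, scale θ): mean = kθ, variance = kθ², so CV = 1/√k.
CV = SD/mean = 16/45.7 = 0.3501, hence k = 1/CV² = 8.16.
Then θ = mean/k = 45.7/8.16 = 5.6.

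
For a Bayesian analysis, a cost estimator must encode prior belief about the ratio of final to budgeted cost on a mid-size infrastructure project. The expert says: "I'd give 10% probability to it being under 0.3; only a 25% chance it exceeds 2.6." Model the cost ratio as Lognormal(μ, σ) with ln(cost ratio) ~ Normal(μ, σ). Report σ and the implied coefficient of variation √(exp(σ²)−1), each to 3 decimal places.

If T ~ Lognormal(μ,σ) then ln T ~ Normal(μ,σ), so the p-quantile of ln T is μ + z_p·σ.
ln(0.3) = -1.204 and ln(2.6) = 0.9555; z_{0.1} = -1.282, z_{0.75} = 0.6745.
σ = (0.9555 − -1.204)/(0.6745 − (-1.282)) = 1.104.
μ = -1.204 − (-1.282)·1.104 = 0.211.
CV = √(exp(σ²)−1) = √(exp(1.2188)−1) = 1.544.

σ ≈ 1.104, CV ≈ 1.544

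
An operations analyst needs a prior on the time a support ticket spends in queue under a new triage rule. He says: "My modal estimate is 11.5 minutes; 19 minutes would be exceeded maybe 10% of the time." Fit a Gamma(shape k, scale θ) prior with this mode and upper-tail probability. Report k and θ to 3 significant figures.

k ≈ 8.48, θ ≈ 1.54

Gamma(k,θ) with k>1 has mode (k−1)θ, so θ = 11.5/(k−1).
Need P(X < 19) = 0.9 with θ tied to k this way. Start at k = 2, θ = 11.5: P(X<19) ≈ 0.492.
Too low — raise k to concentrate. Iterating converges to k ≈ 8.48.
Then θ = 11.5/(8.48−1) ≈ 1.54.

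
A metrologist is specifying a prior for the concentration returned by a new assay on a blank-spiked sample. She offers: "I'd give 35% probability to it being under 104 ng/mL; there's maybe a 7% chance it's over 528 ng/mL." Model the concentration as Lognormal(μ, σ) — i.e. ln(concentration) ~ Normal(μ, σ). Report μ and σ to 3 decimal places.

μ ≈ 4.981, σ ≈ 0.873

If T ~ Lognormal(μ,σ) then ln T ~ Normal(μ,σ), so the p-quantile of ln T is μ + z_p·σ.
ln(104) = 4.644 and ln(528) = 6.269; z_{0.35} = -0.3853, z_{0.93} = 1.476.
σ = (6.269 − 4.644)/(1.476 − (-0.3853)) = 0.873.
μ = 4.644 − (-0.3853)·0.873 = 4.981.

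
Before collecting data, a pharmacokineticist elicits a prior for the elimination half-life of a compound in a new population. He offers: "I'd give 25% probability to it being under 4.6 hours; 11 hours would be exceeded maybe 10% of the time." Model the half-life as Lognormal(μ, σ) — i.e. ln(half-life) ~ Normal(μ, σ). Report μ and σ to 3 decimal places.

If T ~ Lognormal(μ,σ) then ln T ~ Normal(μ,σ), so the p-quantile of ln T is μ + z_p·σ.
ln(4.6) = 1.526 and ln(11) = 2.398; z_{0.25} = -0.6745, z_{0.9} = 1.282.
σ = (2.398 − 1.526)/(1.282 − (-0.6745)) = 0.446.
μ = 1.526 − (-0.6745)·0.446 = 1.827.

μ ≈ 1.827, σ ≈ 0.446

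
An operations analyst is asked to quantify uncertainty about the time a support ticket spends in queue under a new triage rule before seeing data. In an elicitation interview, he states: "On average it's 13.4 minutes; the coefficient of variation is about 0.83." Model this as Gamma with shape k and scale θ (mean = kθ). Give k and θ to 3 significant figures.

k ≈ 1.45, θ ≈ 9.23

For Gamma(k, scale θ): mean = kθ, variance = kθ², so CV = 1/√k.
CV = 0.83, hence k = 1/CV² = 1.45.
Then θ = mean/k = 13.4/1.45 = 9.23.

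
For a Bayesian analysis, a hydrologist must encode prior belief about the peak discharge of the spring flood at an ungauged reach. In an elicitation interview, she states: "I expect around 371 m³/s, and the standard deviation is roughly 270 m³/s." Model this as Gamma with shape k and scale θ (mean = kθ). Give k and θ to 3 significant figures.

k ≈ 1.89, θ ≈ 196

For Gamma(k, scale θ): mean = kθ, variance = kθ², so CV = 1/√k.
CV = SD/mean = 270/371 = 0.7278, hence k = 1/CV² = 1.89.
Then θ = mean/k = 371/1.89 = 196.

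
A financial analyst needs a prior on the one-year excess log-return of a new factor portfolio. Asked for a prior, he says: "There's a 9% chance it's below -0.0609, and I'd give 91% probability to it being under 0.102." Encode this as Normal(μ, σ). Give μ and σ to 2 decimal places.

μ = 0.02, σ = 0.06

For Normal(μ,σ), the p-quantile is μ + z_p·σ. Here z_{0.09} = -1.341, z_{0.91} = 1.341.
So -0.0609 = μ − 1.341σ and 0.102 = μ + 1.341σ.
Subtracting: σ = (0.102 − -0.0609)/(1.341 − (-1.341)) = 0.06.
Then μ = -0.0609 − (-1.341)·0.06 = 0.02.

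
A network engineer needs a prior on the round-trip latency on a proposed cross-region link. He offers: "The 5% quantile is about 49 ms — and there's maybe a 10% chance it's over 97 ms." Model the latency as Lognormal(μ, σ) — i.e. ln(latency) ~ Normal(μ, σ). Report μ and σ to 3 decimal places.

If T ~ Lognormal(μ,σ) then ln T ~ Normal(μ,σ), so the p-quantile of ln T is μ + z_p·σ.
ln(49) = 3.892 and ln(97) = 4.575; z_{0.05} = -1.645, z_{0.9} = 1.282.
σ = (4.575 − 3.892)/(1.282 − (-1.645)) = 0.233.
μ = 3.892 − (-1.645)·0.233 = 4.276.

μ ≈ 4.276, σ ≈ 0.233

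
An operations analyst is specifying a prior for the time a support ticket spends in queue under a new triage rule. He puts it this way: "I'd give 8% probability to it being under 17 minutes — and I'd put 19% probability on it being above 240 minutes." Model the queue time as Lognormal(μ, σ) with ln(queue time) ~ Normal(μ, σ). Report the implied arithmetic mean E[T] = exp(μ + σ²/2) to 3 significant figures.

If T ~ Lognormal(μ,σ) then ln T ~ Normal(μ,σ), so the p-quantile of ln T is μ + z_p·σ.
ln(17) = 2.833 and ln(240) = 5.481; z_{0.08} = -1.405, z_{0.81} = 0.8779.
σ = (5.481 − 2.833)/(0.8779 − (-1.405)) = 1.160.
μ = 2.833 − (-1.405)·1.160 = 4.463.
E[T] = exp(μ + σ²/2) = exp(4.463 + 0.6724) = 170 minutes.

E[T] ≈ 170 minutes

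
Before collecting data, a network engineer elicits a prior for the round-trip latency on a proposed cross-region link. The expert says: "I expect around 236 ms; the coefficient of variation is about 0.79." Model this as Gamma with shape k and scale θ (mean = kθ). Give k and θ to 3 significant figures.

For Gamma(k, scale θ): mean = kθ, variance = kθ², so CV = 1/√k.
CV = 0.79, hence k = 1/CV² = 1.6.
Then θ = mean/k = 236/1.6 = 147.

k ≈ 1.6, θ ≈ 147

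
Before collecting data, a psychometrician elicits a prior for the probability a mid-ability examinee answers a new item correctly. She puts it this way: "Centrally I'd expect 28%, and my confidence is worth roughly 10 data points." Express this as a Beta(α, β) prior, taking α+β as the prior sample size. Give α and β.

Under the effective-sample-size interpretation, Beta(α, β) has prior mean α/(α+β) and prior sample size α+β.
So α+β = 10 and α/(α+β) = 0.28, giving α = 0.28·10 = 2.8 and β = 10 − 2.8 = 7.2.

α = 2.8, β = 7.2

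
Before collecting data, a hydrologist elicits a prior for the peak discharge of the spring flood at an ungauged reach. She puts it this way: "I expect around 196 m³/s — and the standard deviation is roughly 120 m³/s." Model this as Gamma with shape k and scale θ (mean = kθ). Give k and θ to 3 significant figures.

For Gamma(k, scale θ): mean = kθ, variance = kθ², so CV = 1/√k.
CV = SD/mean = 120/196 = 0.6122, hence k = 1/CV² = 2.67.
Then θ = mean/k = 196/2.67 = 73.5.

k ≈ 2.67, θ ≈ 73.5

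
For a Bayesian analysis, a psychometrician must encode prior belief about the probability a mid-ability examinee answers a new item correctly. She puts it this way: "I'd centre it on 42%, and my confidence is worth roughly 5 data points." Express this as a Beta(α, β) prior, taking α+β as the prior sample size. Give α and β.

α = 2.1, β = 2.9

Under the effective-sample-size interpretation, Beta(α, β) has prior mean α/(α+β) and prior sample size α+β.
So α+β = 5 and α/(α+β) = 0.42, giving α = 0.42·5 = 2.1 and β = 5 − 2.1 = 2.9.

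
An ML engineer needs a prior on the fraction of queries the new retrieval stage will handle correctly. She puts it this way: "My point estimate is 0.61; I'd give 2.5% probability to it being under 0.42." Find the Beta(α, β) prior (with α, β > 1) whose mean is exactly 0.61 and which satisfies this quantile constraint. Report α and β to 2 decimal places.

α ≈ 15.90, β ≈ 10.17

With mean 0.61 fixed, write α = 0.61s, β = 0.39s where s = α+β.
Need P(θ < 0.42) = 0.025 under Beta(0.61s, 0.39s). Normal approximation: (q−m)/√(m(1−m)/s) ≈ z_{0.025} = -1.96, so s ≈ 0.61·0.39·(-1.96)²/(0.42−0.61)² = 25.3.
At s = 25.3: P(θ<0.42) ≈ 0.027. Adjusting to match 0.025 gives s ≈ 26.07.
So α = 0.61·26.07 ≈ 15.90, β = 0.39·26.07 ≈ 10.17.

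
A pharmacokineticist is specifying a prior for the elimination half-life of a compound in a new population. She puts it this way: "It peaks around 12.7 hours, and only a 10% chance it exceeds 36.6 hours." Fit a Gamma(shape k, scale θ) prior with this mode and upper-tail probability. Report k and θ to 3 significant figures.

Gamma(k,θ) with k>1 has mode (k−1)θ, so θ = 12.7/(k−1).
Need P(X < 36.6) = 0.9 with θ tied to k this way. Start at k = 2, θ = 12.7: P(X<36.6) ≈ 0.783.
Too low — raise k to concentrate. Iterating converges to k ≈ 2.7.
Then θ = 12.7/(2.7−1) ≈ 7.46.

k ≈ 2.7, θ ≈ 7.46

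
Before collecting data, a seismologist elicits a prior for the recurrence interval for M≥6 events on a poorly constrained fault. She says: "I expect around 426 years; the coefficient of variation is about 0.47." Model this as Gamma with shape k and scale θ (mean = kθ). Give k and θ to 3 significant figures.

For Gamma(k, scale θ): mean = kθ, variance = kθ², so CV = 1/√k.
CV = 0.47, hence k = 1/CV² = 4.53.
Then θ = mean/k = 426/4.53 = 94.1.

k ≈ 4.53, θ ≈ 94.1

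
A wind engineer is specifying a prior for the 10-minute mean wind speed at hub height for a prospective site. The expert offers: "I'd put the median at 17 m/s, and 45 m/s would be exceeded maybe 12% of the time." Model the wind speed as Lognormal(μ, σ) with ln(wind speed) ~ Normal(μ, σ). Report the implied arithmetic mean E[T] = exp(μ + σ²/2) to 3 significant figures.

If T ~ Lognormal(μ,σ) then ln T ~ Normal(μ,σ), so the p-quantile of ln T is μ + z_p·σ.
ln(17) = 2.833 and ln(45) = 3.807; z_{0.5} = 0, z_{0.88} = 1.175.
σ = (3.807 − 2.833)/(1.175 − (0)) = 0.828.
μ = 2.833 − (0)·0.828 = 2.833.
E[T] = exp(μ + σ²/2) = exp(2.833 + 0.3432) = 24 m/s.

E[T] ≈ 24 m/s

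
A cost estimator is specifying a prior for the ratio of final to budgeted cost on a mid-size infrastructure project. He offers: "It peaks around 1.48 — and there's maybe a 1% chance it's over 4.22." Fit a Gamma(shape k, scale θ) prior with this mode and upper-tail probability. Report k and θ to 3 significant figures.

k ≈ 5.15, θ ≈ 0.357

Gamma(k,θ) with k>1 has mode (k−1)θ, so θ = 1.48/(k−1).
Need P(X < 4.22) = 0.99 with θ tied to k this way. Start at k = 2, θ = 1.48: P(X<4.22) ≈ 0.778.
Too low — raise k to concentrate. Iterating converges to k ≈ 5.15.
Then θ = 1.48/(5.15−1) ≈ 0.357.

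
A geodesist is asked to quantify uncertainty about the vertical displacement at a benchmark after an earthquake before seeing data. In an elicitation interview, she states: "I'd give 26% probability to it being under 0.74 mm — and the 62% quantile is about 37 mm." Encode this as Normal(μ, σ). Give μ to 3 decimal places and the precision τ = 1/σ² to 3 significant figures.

μ = 25.326, τ = 0.000685

The p-quantile of Normal(μ,σ) is μ + z_p·σ, with z_{0.26} = -0.6433 and z_{0.62} = 0.3055.
Eliminate σ: μ = (z₂·x₁ − z₁·x₂)/(z₂ − z₁) = (0.3055·0.74 − (-0.6433)·37)/0.9488 = 25.326.
Then σ = (x₂ − x₁)/(z₂ − z₁) = (37 − 0.74)/0.9488 = 38.216.
Precision τ = 1/σ² = 1/38.22² = 0.000685.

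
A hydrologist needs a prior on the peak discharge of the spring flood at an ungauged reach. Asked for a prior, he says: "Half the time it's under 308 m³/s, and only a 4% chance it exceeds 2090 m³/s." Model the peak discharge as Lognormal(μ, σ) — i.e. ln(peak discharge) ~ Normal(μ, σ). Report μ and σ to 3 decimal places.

μ ≈ 5.730, σ ≈ 1.094

If T ~ Lognormal(μ,σ) then ln T ~ Normal(μ,σ), so the p-quantile of ln T is μ + z_p·σ.
ln(308) = 5.73 and ln(2090) = 7.645; z_{0.5} = 0, z_{0.96} = 1.751.
σ = (7.645 − 5.73)/(1.751 − (0)) = 1.094.
μ = 5.73 − (0)·1.094 = 5.730.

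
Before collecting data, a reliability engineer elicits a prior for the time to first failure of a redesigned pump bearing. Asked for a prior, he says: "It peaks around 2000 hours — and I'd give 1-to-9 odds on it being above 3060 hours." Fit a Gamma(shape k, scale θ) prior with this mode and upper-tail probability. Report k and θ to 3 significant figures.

Gamma(k,θ) with k>1 has mode (k−1)θ, so θ = 2000/(k−1).
Need P(X < 3060) = 0.9 with θ tied to k this way. Start at k = 2, θ = 2000: P(X<3060) ≈ 0.452.
Too low — raise k to concentrate. Iterating converges to k ≈ 11.3.
Then θ = 2000/(11.3−1) ≈ 194.

k ≈ 11.3, θ ≈ 194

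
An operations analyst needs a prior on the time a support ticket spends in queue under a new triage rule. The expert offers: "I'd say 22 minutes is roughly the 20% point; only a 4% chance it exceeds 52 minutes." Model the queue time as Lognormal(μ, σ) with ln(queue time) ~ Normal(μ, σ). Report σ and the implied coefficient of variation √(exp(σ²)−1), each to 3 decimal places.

σ ≈ 0.332, CV ≈ 0.341

If T ~ Lognormal(μ,σ) then ln T ~ Normal(μ,σ), so the p-quantile of ln T is μ + z_p·σ.
ln(22) = 3.091 and ln(52) = 3.951; z_{0.2} = -0.8416, z_{0.96} = 1.751.
σ = (3.951 − 3.091)/(1.751 − (-0.8416)) = 0.332.
μ = 3.091 − (-0.8416)·0.332 = 3.370.
CV = √(exp(σ²)−1) = √(exp(0.1101)−1) = 0.341.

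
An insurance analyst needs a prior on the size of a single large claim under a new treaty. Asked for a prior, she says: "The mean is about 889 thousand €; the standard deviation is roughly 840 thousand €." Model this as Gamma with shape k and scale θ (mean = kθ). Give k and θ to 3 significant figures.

For Gamma(k, scale θ): mean = kθ, variance = kθ², so CV = 1/√k.
CV = SD/mean = 840/889 = 0.9449, hence k = 1/CV² = 1.12.
Then θ = mean/k = 889/1.12 = 794.

k ≈ 1.12, θ ≈ 794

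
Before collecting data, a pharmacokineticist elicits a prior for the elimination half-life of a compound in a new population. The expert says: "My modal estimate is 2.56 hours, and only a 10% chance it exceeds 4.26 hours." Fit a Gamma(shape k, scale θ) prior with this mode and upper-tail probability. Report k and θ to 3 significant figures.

Gamma(k,θ) with k>1 has mode (k−1)θ, so θ = 2.56/(k−1).
Need P(X < 4.26) = 0.9 with θ tied to k this way. Start at k = 2, θ = 2.56: P(X<4.26) ≈ 0.496.
Too low — raise k to concentrate. Iterating converges to k ≈ 8.28.
Then θ = 2.56/(8.28−1) ≈ 0.352.

k ≈ 8.28, θ ≈ 0.352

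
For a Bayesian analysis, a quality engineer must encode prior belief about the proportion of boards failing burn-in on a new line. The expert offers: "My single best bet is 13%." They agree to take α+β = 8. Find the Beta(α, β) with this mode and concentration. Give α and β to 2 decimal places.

α = 1.78, β = 6.22

For α,β > 1 the Beta mode is (α−1)/(α+β−2). With α+β = 8, the mode is (α−1)/6.
Set (α−1)/6 = 0.13 → α = 1 + 0.13·6 = 1.78.
β = 8 − α = 6.22.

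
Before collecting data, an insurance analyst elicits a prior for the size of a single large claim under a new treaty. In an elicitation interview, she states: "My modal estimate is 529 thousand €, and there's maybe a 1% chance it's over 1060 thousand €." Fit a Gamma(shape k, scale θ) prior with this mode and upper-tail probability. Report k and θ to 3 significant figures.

Gamma(k,θ) with k>1 has mode (k−1)θ, so θ = 529/(k−1).
Need P(X < 1060) = 0.99 with θ tied to k this way. Start at k = 2, θ = 529: P(X<1060) ≈ 0.595.
Too low — raise k to concentrate. Iterating converges to k ≈ 11.2.
Then θ = 529/(11.2−1) ≈ 52.

k ≈ 11.2, θ ≈ 52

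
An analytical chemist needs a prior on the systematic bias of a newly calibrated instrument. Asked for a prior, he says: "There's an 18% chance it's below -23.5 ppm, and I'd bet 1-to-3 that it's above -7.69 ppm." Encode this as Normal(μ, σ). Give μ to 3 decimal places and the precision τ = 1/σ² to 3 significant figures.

μ = -14.397, τ = 0.0101

For Normal(μ,σ), the p-quantile is μ + z_p·σ. Here z_{0.18} = -0.9154, z_{0.75} = 0.6745.
So -23.5 = μ − 0.9154σ and -7.69 = μ + 0.6745σ.
Subtracting: σ = (-7.69 − -23.5)/(0.6745 − (-0.9154)) = 9.944.
Then μ = -23.5 − (-0.9154)·9.944 = -14.397.
Precision τ = 1/σ² = 1/9.944² = 0.0101.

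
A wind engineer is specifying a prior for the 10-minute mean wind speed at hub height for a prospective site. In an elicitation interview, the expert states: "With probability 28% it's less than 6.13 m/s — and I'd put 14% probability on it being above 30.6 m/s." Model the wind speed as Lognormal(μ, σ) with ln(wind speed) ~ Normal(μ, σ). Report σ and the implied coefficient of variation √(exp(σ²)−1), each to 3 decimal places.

If T ~ Lognormal(μ,σ) then ln T ~ Normal(μ,σ), so the p-quantile of ln T is μ + z_p·σ.
ln(6.13) = 1.813 and ln(30.6) = 3.421; z_{0.28} = -0.5828, z_{0.86} = 1.08.
σ = (3.421 − 1.813)/(1.08 − (-0.5828)) = 0.967.
μ = 1.813 − (-0.5828)·0.967 = 2.377.
CV = √(exp(σ²)−1) = √(exp(0.9345)−1) = 1.243.

σ ≈ 0.967, CV ≈ 1.243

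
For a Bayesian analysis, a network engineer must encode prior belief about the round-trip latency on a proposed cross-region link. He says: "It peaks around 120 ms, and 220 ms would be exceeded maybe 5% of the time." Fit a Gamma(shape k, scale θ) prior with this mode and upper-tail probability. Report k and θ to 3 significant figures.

Gamma(k,θ) with k>1 has mode (k−1)θ, so θ = 120/(k−1).
Need P(X < 220) = 0.95 with θ tied to k this way. Start at k = 2, θ = 120: P(X<220) ≈ 0.547.
Too low — raise k to concentrate. Iterating converges to k ≈ 8.58.
Then θ = 120/(8.58−1) ≈ 15.8.

k ≈ 8.58, θ ≈ 15.8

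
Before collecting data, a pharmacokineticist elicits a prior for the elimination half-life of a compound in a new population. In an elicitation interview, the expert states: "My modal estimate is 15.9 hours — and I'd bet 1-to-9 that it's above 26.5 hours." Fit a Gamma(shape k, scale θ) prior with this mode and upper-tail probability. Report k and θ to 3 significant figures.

k ≈ 8.24, θ ≈ 2.2

Gamma(k,θ) with k>1 has mode (k−1)θ, so θ = 15.9/(k−1).
Need P(X < 26.5) = 0.9 with θ tied to k this way. Start at k = 2, θ = 15.9: P(X<26.5) ≈ 0.496.
Too low — raise k to concentrate. Iterating converges to k ≈ 8.24.
Then θ = 15.9/(8.24−1) ≈ 2.2.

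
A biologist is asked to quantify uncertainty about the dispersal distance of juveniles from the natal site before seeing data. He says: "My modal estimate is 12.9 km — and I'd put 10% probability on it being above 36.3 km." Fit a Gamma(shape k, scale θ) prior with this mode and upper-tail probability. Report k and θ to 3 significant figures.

k ≈ 2.78, θ ≈ 7.23

Gamma(k,θ) with k>1 has mode (k−1)θ, so θ = 12.9/(k−1).
Need P(X < 36.3) = 0.9 with θ tied to k this way. Start at k = 2, θ = 12.9: P(X<36.3) ≈ 0.771.
Too low — raise k to concentrate. Iterating converges to k ≈ 2.78.
Then θ = 12.9/(2.78−1) ≈ 7.23.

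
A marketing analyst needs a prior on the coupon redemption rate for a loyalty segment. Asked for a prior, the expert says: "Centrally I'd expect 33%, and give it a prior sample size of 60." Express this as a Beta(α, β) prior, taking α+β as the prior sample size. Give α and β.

Under the effective-sample-size interpretation, Beta(α, β) has prior mean α/(α+β) and prior sample size α+β.
So α+β = 60 and α/(α+β) = 0.33, giving α = 0.33·60 = 19.8 and β = 60 − 19.8 = 40.2.

α = 19.8, β = 40.2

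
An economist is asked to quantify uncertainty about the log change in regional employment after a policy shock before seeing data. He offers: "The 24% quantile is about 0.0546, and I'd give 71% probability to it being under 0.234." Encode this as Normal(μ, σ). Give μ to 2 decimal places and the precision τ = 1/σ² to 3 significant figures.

For Normal(μ,σ), the p-quantile is μ + z_p·σ. Here z_{0.24} = -0.7063, z_{0.71} = 0.5534.
So 0.0546 = μ − 0.7063σ and 0.234 = μ + 0.5534σ.
Subtracting: σ = (0.234 − 0.0546)/(0.5534 − (-0.7063)) = 0.14.
Then μ = 0.0546 − (-0.7063)·0.14 = 0.16.
Precision τ = 1/σ² = 1/0.1424² = 49.3.

μ = 0.16, τ = 49.3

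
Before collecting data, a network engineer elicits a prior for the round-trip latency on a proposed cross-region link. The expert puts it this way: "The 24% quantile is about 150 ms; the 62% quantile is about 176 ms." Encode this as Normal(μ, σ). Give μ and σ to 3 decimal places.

μ = 168.150, σ = 25.697

For Normal(μ,σ), the p-quantile is μ + z_p·σ. Here z_{0.24} = -0.7063, z_{0.62} = 0.3055.
So 150 = μ − 0.7063σ and 176 = μ + 0.3055σ.
Subtracting: σ = (176 − 150)/(0.3055 − (-0.7063)) = 25.697.
Then μ = 150 − (-0.7063)·25.697 = 168.150.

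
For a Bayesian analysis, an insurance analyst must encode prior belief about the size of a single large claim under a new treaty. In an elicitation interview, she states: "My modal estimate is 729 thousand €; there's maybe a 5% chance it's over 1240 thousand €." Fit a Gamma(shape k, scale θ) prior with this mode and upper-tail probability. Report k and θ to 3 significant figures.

k ≈ 10.9, θ ≈ 73.7

Gamma(k,θ) with k>1 has mode (k−1)θ, so θ = 729/(k−1).
Need P(X < 1240) = 0.95 with θ tied to k this way. Start at k = 2, θ = 729: P(X<1240) ≈ 0.507.
Too low — raise k to concentrate. Iterating converges to k ≈ 10.9.
Then θ = 729/(10.9−1) ≈ 73.7.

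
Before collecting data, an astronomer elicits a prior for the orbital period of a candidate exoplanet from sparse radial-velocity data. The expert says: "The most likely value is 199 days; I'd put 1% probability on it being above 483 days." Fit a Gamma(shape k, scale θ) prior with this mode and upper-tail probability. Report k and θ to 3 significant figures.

Gamma(k,θ) with k>1 has mode (k−1)θ, so θ = 199/(k−1).
Need P(X < 483) = 0.99 with θ tied to k this way. Start at k = 2, θ = 199: P(X<483) ≈ 0.697.
Too low — raise k to concentrate. Iterating converges to k ≈ 7.01.
Then θ = 199/(7.01−1) ≈ 33.1.

k ≈ 7.01, θ ≈ 33.1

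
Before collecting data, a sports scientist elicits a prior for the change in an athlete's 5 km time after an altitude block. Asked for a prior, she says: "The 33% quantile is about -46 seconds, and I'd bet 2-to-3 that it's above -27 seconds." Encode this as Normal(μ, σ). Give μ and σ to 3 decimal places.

The p-quantile of Normal(μ,σ) is μ + z_p·σ, with z_{0.33} = -0.4399 and z_{0.6} = 0.2533.
Eliminate σ: μ = (z₂·x₁ − z₁·x₂)/(z₂ − z₁) = (0.2533·-46 − (-0.4399)·-27)/0.6933 = -33.943.
Then σ = (x₂ − x₁)/(z₂ − z₁) = (-27 − -46)/0.6933 = 27.407.

μ = -33.943, σ = 27.407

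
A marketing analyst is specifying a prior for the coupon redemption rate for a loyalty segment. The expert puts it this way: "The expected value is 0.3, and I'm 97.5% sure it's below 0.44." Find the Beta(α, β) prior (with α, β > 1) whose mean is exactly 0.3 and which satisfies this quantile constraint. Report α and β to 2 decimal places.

With mean 0.3 fixed, write α = 0.3s, β = 0.7s where s = α+β.
Need P(θ < 0.44) = 0.975 under Beta(0.3s, 0.7s). Normal approximation: (q−m)/√(m(1−m)/s) ≈ z_{0.975} = 1.96, so s ≈ 0.3·0.7·(1.96)²/(0.44−0.3)² = 41.2.
At s = 41.2: P(θ<0.44) ≈ 0.970. Adjusting to match 0.975 gives s ≈ 45.00.
So α = 0.3·45.00 ≈ 13.50, β = 0.7·45.00 ≈ 31.50.

α ≈ 13.50, β ≈ 31.50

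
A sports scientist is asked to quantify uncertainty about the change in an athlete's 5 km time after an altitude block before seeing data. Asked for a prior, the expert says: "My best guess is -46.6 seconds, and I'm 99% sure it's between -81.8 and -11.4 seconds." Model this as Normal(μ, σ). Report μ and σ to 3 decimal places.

μ = -46.600, σ = 13.666

A symmetric 99% interval runs μ ± z·σ with z = 2.576.
Half-width = 35.2, so σ = 35.2/2.576 = 13.666.
μ is the stated best guess, -46.600.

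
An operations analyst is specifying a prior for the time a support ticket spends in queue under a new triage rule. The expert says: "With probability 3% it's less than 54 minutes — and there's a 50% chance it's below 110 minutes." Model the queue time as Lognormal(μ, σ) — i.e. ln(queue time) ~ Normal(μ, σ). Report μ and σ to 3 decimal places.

μ ≈ 4.700, σ ≈ 0.378

If T ~ Lognormal(μ,σ) then ln T ~ Normal(μ,σ), so the p-quantile of ln T is μ + z_p·σ.
ln(54) = 3.989 and ln(110) = 4.7; z_{0.03} = -1.881, z_{0.5} = 0.
σ = (4.7 − 3.989)/(0 − (-1.881)) = 0.378.
μ = 3.989 − (-1.881)·0.378 = 4.700.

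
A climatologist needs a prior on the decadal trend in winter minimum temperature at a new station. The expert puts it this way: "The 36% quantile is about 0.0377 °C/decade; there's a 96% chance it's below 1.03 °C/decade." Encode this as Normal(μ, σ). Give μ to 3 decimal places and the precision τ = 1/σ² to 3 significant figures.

μ = 0.206, τ = 4.52

The p-quantile of Normal(μ,σ) is μ + z_p·σ, with z_{0.36} = -0.3585 and z_{0.96} = 1.751.
Eliminate σ: μ = (z₂·x₁ − z₁·x₂)/(z₂ − z₁) = (1.751·0.0377 − (-0.3585)·1.03)/2.109 = 0.206.
Then σ = (x₂ − x₁)/(z₂ − z₁) = (1.03 − 0.0377)/2.109 = 0.470.
Precision τ = 1/σ² = 1/0.4705² = 4.52.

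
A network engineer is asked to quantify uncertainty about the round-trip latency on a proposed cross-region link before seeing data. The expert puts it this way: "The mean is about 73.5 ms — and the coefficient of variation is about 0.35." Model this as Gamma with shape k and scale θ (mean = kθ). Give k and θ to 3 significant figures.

k ≈ 8.16, θ ≈ 9

For Gamma(k, scale θ): mean = kθ, variance = kθ², so CV = 1/√k.
CV = 0.35, hence k = 1/CV² = 8.16.
Then θ = mean/k = 73.5/8.16 = 9.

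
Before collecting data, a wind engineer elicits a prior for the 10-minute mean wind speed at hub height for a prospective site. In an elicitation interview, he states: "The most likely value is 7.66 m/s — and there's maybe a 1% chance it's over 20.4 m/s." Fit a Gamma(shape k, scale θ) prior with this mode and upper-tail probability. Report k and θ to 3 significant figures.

k ≈ 5.82, θ ≈ 1.59

Gamma(k,θ) with k>1 has mode (k−1)θ, so θ = 7.66/(k−1).
Need P(X < 20.4) = 0.99 with θ tied to k this way. Start at k = 2, θ = 7.66: P(X<20.4) ≈ 0.745.
Too low — raise k to concentrate. Iterating converges to k ≈ 5.82.
Then θ = 7.66/(5.82−1) ≈ 1.59.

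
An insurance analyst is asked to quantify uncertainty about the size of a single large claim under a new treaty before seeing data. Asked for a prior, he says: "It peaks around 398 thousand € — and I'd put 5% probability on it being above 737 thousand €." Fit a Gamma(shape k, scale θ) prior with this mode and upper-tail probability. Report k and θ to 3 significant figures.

k ≈ 8.33, θ ≈ 54.3

Gamma(k,θ) with k>1 has mode (k−1)θ, so θ = 398/(k−1).
Need P(X < 737) = 0.95 with θ tied to k this way. Start at k = 2, θ = 398: P(X<737) ≈ 0.552.
Too low — raise k to concentrate. Iterating converges to k ≈ 8.33.
Then θ = 398/(8.33−1) ≈ 54.3.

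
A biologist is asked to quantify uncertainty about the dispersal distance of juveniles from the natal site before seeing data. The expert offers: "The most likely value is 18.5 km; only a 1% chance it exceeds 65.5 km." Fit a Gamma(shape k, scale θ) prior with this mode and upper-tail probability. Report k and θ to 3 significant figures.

Gamma(k,θ) with k>1 has mode (k−1)θ, so θ = 18.5/(k−1).
Need P(X < 65.5) = 0.99 with θ tied to k this way. Start at k = 2, θ = 18.5: P(X<65.5) ≈ 0.868.
Too low — raise k to concentrate. Iterating converges to k ≈ 3.7.
Then θ = 18.5/(3.7−1) ≈ 6.85.

k ≈ 3.7, θ ≈ 6.85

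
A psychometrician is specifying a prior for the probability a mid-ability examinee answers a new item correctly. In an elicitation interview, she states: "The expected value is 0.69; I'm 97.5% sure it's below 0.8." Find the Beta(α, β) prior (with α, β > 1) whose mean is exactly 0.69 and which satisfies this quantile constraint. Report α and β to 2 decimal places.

α ≈ 41.02, β ≈ 18.43

With mean 0.69 fixed, write α = 0.69s, β = 0.31s where s = α+β.
Need P(θ < 0.8) = 0.975 under Beta(0.69s, 0.31s). Normal approximation: (q−m)/√(m(1−m)/s) ≈ z_{0.975} = 1.96, so s ≈ 0.69·0.31·(1.96)²/(0.8−0.69)² = 67.9.
At s = 67.9: P(θ<0.8) ≈ 0.982. Adjusting to match 0.975 gives s ≈ 59.44.
So α = 0.69·59.44 ≈ 41.02, β = 0.31·59.44 ≈ 18.43.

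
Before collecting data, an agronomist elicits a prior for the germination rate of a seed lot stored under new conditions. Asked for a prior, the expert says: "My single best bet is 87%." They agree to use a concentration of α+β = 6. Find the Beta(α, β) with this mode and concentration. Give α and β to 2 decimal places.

For α,β > 1 the Beta mode is (α−1)/(α+β−2). With α+β = 6, the mode is (α−1)/4.
Set (α−1)/4 = 0.87 → α = 1 + 0.87·4 = 4.48.
β = 6 − α = 1.52.

α = 4.48, β = 1.52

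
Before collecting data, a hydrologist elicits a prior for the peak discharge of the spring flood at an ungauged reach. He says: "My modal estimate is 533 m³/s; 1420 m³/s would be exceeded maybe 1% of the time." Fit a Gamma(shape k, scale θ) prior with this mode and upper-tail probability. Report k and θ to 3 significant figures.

k ≈ 5.82, θ ≈ 111

Gamma(k,θ) with k>1 has mode (k−1)θ, so θ = 533/(k−1).
Need P(X < 1420) = 0.99 with θ tied to k this way. Start at k = 2, θ = 533: P(X<1420) ≈ 0.745.
Too low — raise k to concentrate. Iterating converges to k ≈ 5.82.
Then θ = 533/(5.82−1) ≈ 111.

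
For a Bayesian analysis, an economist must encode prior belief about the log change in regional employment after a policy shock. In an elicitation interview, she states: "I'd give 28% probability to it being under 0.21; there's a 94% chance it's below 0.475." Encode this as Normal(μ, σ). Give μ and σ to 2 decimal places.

μ = 0.28, σ = 0.12

For Normal(μ,σ), the p-quantile is μ + z_p·σ. Here z_{0.28} = -0.5828, z_{0.94} = 1.555.
So 0.21 = μ − 0.5828σ and 0.475 = μ + 1.555σ.
Subtracting: σ = (0.475 − 0.21)/(1.555 − (-0.5828)) = 0.12.
Then μ = 0.21 − (-0.5828)·0.12 = 0.28.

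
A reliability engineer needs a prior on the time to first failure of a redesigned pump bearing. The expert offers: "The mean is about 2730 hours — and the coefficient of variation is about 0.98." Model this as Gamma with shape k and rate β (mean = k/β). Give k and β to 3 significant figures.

For Gamma(k, rate β): mean = k/β, variance = k/β², so CV = 1/√k.
CV = 0.98, hence k = 1/CV² = 1.04.
Then β = k/mean = 1.04/2730 = 0.000381.

k ≈ 1.04, β ≈ 0.000381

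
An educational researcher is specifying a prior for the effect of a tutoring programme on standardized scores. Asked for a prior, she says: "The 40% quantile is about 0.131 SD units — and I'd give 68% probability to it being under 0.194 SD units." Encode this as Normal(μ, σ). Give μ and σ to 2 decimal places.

For Normal(μ,σ), the p-quantile is μ + z_p·σ. Here z_{0.4} = -0.2533, z_{0.68} = 0.4677.
So 0.131 = μ − 0.2533σ and 0.194 = μ + 0.4677σ.
Subtracting: σ = (0.194 − 0.131)/(0.4677 − (-0.2533)) = 0.09.
Then μ = 0.131 − (-0.2533)·0.09 = 0.15.

μ = 0.15, σ = 0.09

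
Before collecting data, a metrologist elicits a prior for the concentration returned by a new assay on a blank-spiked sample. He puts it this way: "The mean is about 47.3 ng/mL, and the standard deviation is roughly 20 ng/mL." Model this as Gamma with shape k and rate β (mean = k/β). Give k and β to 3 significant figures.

For Gamma(k, rate β): mean = k/β, variance = k/β², so CV = 1/√k.
CV = SD/mean = 20/47.3 = 0.4228, hence k = 1/CV² = 5.59.
Then β = k/mean = 5.59/47.3 = 0.118.

k ≈ 5.59, β ≈ 0.118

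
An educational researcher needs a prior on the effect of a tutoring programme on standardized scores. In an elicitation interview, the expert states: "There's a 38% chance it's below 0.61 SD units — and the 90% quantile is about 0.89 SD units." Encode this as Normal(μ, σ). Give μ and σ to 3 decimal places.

For Normal(μ,σ), the p-quantile is μ + z_p·σ. Here z_{0.38} = -0.3055, z_{0.9} = 1.282.
So 0.61 = μ − 0.3055σ and 0.89 = μ + 1.282σ.
Subtracting: σ = (0.89 − 0.61)/(1.282 − (-0.3055)) = 0.176.
Then μ = 0.61 − (-0.3055)·0.176 = 0.664.

μ = 0.664, σ = 0.176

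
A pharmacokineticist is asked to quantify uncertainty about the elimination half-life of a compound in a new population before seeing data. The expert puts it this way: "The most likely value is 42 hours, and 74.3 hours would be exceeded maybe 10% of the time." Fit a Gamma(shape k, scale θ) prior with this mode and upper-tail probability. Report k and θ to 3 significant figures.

Gamma(k,θ) with k>1 has mode (k−1)θ, so θ = 42/(k−1).
Need P(X < 74.3) = 0.9 with θ tied to k this way. Start at k = 2, θ = 42: P(X<74.3) ≈ 0.528.
Too low — raise k to concentrate. Iterating converges to k ≈ 6.84.
Then θ = 42/(6.84−1) ≈ 7.19.

k ≈ 6.84, θ ≈ 7.19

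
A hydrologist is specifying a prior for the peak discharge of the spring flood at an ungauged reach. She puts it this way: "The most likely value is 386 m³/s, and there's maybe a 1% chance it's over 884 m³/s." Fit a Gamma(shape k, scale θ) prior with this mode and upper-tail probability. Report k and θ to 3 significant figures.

k ≈ 7.96, θ ≈ 55.4

Gamma(k,θ) with k>1 has mode (k−1)θ, so θ = 386/(k−1).
Need P(X < 884) = 0.99 with θ tied to k this way. Start at k = 2, θ = 386: P(X<884) ≈ 0.667.
Too low — raise k to concentrate. Iterating converges to k ≈ 7.96.
Then θ = 386/(7.96−1) ≈ 55.4.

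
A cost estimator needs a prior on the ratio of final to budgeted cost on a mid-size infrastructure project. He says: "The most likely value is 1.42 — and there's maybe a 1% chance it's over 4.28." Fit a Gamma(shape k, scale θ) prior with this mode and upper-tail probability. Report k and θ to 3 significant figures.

Gamma(k,θ) with k>1 has mode (k−1)θ, so θ = 1.42/(k−1).
Need P(X < 4.28) = 0.99 with θ tied to k this way. Start at k = 2, θ = 1.42: P(X<4.28) ≈ 0.803.
Too low — raise k to concentrate. Iterating converges to k ≈ 4.69.
Then θ = 1.42/(4.69−1) ≈ 0.384.

k ≈ 4.69, θ ≈ 0.384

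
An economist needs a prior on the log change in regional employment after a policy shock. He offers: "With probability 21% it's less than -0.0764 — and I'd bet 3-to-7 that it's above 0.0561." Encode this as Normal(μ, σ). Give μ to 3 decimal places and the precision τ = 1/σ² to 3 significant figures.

For Normal(μ,σ), the p-quantile is μ + z_p·σ. Here z_{0.21} = -0.8064, z_{0.7} = 0.5244.
So -0.0764 = μ − 0.8064σ and 0.0561 = μ + 0.5244σ.
Subtracting: σ = (0.0561 − -0.0764)/(0.5244 − (-0.8064)) = 0.100.
Then μ = -0.0764 − (-0.8064)·0.100 = 0.004.
Precision τ = 1/σ² = 1/0.09956² = 101.

μ = 0.004, τ = 101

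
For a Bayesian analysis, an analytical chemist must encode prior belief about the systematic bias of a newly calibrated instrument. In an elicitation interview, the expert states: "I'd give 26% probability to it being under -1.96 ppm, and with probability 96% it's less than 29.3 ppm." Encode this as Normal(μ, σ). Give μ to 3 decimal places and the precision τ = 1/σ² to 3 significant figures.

The p-quantile of Normal(μ,σ) is μ + z_p·σ, with z_{0.26} = -0.6433 and z_{0.96} = 1.751.
Eliminate σ: μ = (z₂·x₁ − z₁·x₂)/(z₂ − z₁) = (1.751·-1.96 − (-0.6433)·29.3)/2.394 = 6.440.
Then σ = (x₂ − x₁)/(z₂ − z₁) = (29.3 − -1.96)/2.394 = 13.057.
Precision τ = 1/σ² = 1/13.06² = 0.00587.

μ = 6.440, τ = 0.00587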